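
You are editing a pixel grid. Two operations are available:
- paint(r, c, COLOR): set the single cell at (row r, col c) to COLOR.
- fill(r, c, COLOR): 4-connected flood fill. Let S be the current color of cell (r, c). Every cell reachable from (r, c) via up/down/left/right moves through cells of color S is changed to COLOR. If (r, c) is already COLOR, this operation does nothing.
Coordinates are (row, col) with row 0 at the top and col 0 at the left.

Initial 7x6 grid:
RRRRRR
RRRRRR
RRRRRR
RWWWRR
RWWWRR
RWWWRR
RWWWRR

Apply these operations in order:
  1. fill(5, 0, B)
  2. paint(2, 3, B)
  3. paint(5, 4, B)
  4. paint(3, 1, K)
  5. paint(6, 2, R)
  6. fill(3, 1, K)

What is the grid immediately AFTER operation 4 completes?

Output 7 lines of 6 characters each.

Answer: BBBBBB
BBBBBB
BBBBBB
BKWWBB
BWWWBB
BWWWBB
BWWWBB

Derivation:
After op 1 fill(5,0,B) [30 cells changed]:
BBBBBB
BBBBBB
BBBBBB
BWWWBB
BWWWBB
BWWWBB
BWWWBB
After op 2 paint(2,3,B):
BBBBBB
BBBBBB
BBBBBB
BWWWBB
BWWWBB
BWWWBB
BWWWBB
After op 3 paint(5,4,B):
BBBBBB
BBBBBB
BBBBBB
BWWWBB
BWWWBB
BWWWBB
BWWWBB
After op 4 paint(3,1,K):
BBBBBB
BBBBBB
BBBBBB
BKWWBB
BWWWBB
BWWWBB
BWWWBB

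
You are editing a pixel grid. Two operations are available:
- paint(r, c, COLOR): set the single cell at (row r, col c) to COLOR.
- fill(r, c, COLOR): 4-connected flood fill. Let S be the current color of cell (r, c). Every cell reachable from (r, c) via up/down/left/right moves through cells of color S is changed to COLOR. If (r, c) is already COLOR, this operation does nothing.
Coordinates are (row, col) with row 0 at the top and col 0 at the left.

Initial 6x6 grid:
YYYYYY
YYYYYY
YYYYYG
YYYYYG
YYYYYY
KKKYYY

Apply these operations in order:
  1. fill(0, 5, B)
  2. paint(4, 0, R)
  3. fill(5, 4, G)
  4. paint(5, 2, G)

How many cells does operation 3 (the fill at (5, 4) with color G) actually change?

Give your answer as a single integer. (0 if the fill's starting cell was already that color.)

Answer: 30

Derivation:
After op 1 fill(0,5,B) [31 cells changed]:
BBBBBB
BBBBBB
BBBBBG
BBBBBG
BBBBBB
KKKBBB
After op 2 paint(4,0,R):
BBBBBB
BBBBBB
BBBBBG
BBBBBG
RBBBBB
KKKBBB
After op 3 fill(5,4,G) [30 cells changed]:
GGGGGG
GGGGGG
GGGGGG
GGGGGG
RGGGGG
KKKGGG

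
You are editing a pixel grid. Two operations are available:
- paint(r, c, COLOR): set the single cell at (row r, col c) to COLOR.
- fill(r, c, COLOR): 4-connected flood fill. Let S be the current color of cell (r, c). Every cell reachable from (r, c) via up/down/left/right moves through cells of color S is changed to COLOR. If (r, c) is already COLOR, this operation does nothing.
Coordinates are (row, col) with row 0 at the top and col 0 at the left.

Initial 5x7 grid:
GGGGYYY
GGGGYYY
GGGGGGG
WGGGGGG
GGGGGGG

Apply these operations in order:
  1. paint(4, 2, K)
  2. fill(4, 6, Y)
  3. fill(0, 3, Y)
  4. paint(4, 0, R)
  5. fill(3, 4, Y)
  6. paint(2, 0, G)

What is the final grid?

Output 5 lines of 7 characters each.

Answer: YYYYYYY
YYYYYYY
GYYYYYY
WYYYYYY
RYKYYYY

Derivation:
After op 1 paint(4,2,K):
GGGGYYY
GGGGYYY
GGGGGGG
WGGGGGG
GGKGGGG
After op 2 fill(4,6,Y) [27 cells changed]:
YYYYYYY
YYYYYYY
YYYYYYY
WYYYYYY
YYKYYYY
After op 3 fill(0,3,Y) [0 cells changed]:
YYYYYYY
YYYYYYY
YYYYYYY
WYYYYYY
YYKYYYY
After op 4 paint(4,0,R):
YYYYYYY
YYYYYYY
YYYYYYY
WYYYYYY
RYKYYYY
After op 5 fill(3,4,Y) [0 cells changed]:
YYYYYYY
YYYYYYY
YYYYYYY
WYYYYYY
RYKYYYY
After op 6 paint(2,0,G):
YYYYYYY
YYYYYYY
GYYYYYY
WYYYYYY
RYKYYYY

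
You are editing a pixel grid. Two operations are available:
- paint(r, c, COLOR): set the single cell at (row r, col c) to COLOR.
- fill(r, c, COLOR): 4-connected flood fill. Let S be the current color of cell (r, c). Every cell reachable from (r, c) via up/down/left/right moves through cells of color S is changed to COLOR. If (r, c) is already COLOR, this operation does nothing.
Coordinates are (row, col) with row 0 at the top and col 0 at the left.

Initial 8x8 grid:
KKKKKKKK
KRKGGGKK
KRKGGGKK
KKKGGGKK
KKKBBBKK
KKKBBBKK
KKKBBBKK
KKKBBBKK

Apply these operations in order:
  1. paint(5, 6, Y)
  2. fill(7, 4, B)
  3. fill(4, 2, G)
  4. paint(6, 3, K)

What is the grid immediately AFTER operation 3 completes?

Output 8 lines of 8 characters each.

After op 1 paint(5,6,Y):
KKKKKKKK
KRKGGGKK
KRKGGGKK
KKKGGGKK
KKKBBBKK
KKKBBBYK
KKKBBBKK
KKKBBBKK
After op 2 fill(7,4,B) [0 cells changed]:
KKKKKKKK
KRKGGGKK
KRKGGGKK
KKKGGGKK
KKKBBBKK
KKKBBBYK
KKKBBBKK
KKKBBBKK
After op 3 fill(4,2,G) [40 cells changed]:
GGGGGGGG
GRGGGGGG
GRGGGGGG
GGGGGGGG
GGGBBBGG
GGGBBBYG
GGGBBBGG
GGGBBBGG

Answer: GGGGGGGG
GRGGGGGG
GRGGGGGG
GGGGGGGG
GGGBBBGG
GGGBBBYG
GGGBBBGG
GGGBBBGG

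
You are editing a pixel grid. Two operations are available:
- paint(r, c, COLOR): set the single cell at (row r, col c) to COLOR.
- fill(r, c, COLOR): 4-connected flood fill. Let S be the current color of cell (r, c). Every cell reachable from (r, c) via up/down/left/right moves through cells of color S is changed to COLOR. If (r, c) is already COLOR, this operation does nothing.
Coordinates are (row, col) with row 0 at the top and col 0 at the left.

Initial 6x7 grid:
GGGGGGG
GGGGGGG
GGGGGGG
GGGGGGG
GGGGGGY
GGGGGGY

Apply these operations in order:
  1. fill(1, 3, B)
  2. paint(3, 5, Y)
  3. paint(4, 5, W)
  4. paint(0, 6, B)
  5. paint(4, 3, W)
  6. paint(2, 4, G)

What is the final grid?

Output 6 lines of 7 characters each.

After op 1 fill(1,3,B) [40 cells changed]:
BBBBBBB
BBBBBBB
BBBBBBB
BBBBBBB
BBBBBBY
BBBBBBY
After op 2 paint(3,5,Y):
BBBBBBB
BBBBBBB
BBBBBBB
BBBBBYB
BBBBBBY
BBBBBBY
After op 3 paint(4,5,W):
BBBBBBB
BBBBBBB
BBBBBBB
BBBBBYB
BBBBBWY
BBBBBBY
After op 4 paint(0,6,B):
BBBBBBB
BBBBBBB
BBBBBBB
BBBBBYB
BBBBBWY
BBBBBBY
After op 5 paint(4,3,W):
BBBBBBB
BBBBBBB
BBBBBBB
BBBBBYB
BBBWBWY
BBBBBBY
After op 6 paint(2,4,G):
BBBBBBB
BBBBBBB
BBBBGBB
BBBBBYB
BBBWBWY
BBBBBBY

Answer: BBBBBBB
BBBBBBB
BBBBGBB
BBBBBYB
BBBWBWY
BBBBBBY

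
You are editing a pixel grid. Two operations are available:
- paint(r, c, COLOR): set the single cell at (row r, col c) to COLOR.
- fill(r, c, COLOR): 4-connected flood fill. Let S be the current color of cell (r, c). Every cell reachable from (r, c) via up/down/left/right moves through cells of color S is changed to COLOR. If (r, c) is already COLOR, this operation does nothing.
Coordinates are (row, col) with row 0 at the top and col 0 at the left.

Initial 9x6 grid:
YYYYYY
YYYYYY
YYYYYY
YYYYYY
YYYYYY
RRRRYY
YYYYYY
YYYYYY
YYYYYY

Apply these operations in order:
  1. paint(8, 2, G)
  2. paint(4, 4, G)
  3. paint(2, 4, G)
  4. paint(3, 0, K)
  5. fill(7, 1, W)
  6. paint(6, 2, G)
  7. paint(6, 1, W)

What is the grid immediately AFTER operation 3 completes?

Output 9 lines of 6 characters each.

Answer: YYYYYY
YYYYYY
YYYYGY
YYYYYY
YYYYGY
RRRRYY
YYYYYY
YYYYYY
YYGYYY

Derivation:
After op 1 paint(8,2,G):
YYYYYY
YYYYYY
YYYYYY
YYYYYY
YYYYYY
RRRRYY
YYYYYY
YYYYYY
YYGYYY
After op 2 paint(4,4,G):
YYYYYY
YYYYYY
YYYYYY
YYYYYY
YYYYGY
RRRRYY
YYYYYY
YYYYYY
YYGYYY
After op 3 paint(2,4,G):
YYYYYY
YYYYYY
YYYYGY
YYYYYY
YYYYGY
RRRRYY
YYYYYY
YYYYYY
YYGYYY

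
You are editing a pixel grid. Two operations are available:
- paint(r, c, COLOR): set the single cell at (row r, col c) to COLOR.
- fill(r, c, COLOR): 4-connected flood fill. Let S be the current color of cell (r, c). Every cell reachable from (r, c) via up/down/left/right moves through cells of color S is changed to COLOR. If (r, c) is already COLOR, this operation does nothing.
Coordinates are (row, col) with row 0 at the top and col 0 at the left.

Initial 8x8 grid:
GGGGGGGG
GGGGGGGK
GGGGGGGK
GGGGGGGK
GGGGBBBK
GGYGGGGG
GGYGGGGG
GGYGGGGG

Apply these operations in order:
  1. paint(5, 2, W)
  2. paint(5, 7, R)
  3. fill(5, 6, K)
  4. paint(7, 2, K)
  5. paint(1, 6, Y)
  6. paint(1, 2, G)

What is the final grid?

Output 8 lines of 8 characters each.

Answer: KKKKKKKK
KKGKKKYK
KKKKKKKK
KKKKKKKK
KKKKBBBK
KKWKKKKR
KKYKKKKK
KKKKKKKK

Derivation:
After op 1 paint(5,2,W):
GGGGGGGG
GGGGGGGK
GGGGGGGK
GGGGGGGK
GGGGBBBK
GGWGGGGG
GGYGGGGG
GGYGGGGG
After op 2 paint(5,7,R):
GGGGGGGG
GGGGGGGK
GGGGGGGK
GGGGGGGK
GGGGBBBK
GGWGGGGR
GGYGGGGG
GGYGGGGG
After op 3 fill(5,6,K) [53 cells changed]:
KKKKKKKK
KKKKKKKK
KKKKKKKK
KKKKKKKK
KKKKBBBK
KKWKKKKR
KKYKKKKK
KKYKKKKK
After op 4 paint(7,2,K):
KKKKKKKK
KKKKKKKK
KKKKKKKK
KKKKKKKK
KKKKBBBK
KKWKKKKR
KKYKKKKK
KKKKKKKK
After op 5 paint(1,6,Y):
KKKKKKKK
KKKKKKYK
KKKKKKKK
KKKKKKKK
KKKKBBBK
KKWKKKKR
KKYKKKKK
KKKKKKKK
After op 6 paint(1,2,G):
KKKKKKKK
KKGKKKYK
KKKKKKKK
KKKKKKKK
KKKKBBBK
KKWKKKKR
KKYKKKKK
KKKKKKKK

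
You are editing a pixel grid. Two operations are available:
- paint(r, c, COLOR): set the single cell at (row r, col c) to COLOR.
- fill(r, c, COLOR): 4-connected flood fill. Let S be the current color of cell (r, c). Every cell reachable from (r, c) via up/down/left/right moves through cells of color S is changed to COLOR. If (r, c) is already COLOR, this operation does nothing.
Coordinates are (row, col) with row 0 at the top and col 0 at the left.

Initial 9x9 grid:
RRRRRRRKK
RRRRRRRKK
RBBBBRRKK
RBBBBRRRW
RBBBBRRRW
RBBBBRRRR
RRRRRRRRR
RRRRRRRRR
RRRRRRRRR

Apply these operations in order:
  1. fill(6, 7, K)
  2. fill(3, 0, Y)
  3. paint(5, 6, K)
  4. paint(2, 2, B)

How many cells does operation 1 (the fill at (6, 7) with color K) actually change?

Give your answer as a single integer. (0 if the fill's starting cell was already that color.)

After op 1 fill(6,7,K) [57 cells changed]:
KKKKKKKKK
KKKKKKKKK
KBBBBKKKK
KBBBBKKKW
KBBBBKKKW
KBBBBKKKK
KKKKKKKKK
KKKKKKKKK
KKKKKKKKK

Answer: 57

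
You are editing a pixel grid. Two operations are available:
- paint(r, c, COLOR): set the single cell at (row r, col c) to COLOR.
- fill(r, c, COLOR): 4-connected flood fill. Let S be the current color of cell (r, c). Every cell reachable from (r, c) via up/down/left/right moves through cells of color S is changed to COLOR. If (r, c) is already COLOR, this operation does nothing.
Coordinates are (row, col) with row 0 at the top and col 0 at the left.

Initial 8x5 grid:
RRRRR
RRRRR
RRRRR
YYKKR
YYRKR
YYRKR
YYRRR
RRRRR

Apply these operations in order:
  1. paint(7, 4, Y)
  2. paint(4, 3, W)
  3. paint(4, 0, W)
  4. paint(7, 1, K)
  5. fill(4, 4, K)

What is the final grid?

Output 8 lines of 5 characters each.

After op 1 paint(7,4,Y):
RRRRR
RRRRR
RRRRR
YYKKR
YYRKR
YYRKR
YYRRR
RRRRY
After op 2 paint(4,3,W):
RRRRR
RRRRR
RRRRR
YYKKR
YYRWR
YYRKR
YYRRR
RRRRY
After op 3 paint(4,0,W):
RRRRR
RRRRR
RRRRR
YYKKR
WYRWR
YYRKR
YYRRR
RRRRY
After op 4 paint(7,1,K):
RRRRR
RRRRR
RRRRR
YYKKR
WYRWR
YYRKR
YYRRR
RKRRY
After op 5 fill(4,4,K) [25 cells changed]:
KKKKK
KKKKK
KKKKK
YYKKK
WYKWK
YYKKK
YYKKK
RKKKY

Answer: KKKKK
KKKKK
KKKKK
YYKKK
WYKWK
YYKKK
YYKKK
RKKKY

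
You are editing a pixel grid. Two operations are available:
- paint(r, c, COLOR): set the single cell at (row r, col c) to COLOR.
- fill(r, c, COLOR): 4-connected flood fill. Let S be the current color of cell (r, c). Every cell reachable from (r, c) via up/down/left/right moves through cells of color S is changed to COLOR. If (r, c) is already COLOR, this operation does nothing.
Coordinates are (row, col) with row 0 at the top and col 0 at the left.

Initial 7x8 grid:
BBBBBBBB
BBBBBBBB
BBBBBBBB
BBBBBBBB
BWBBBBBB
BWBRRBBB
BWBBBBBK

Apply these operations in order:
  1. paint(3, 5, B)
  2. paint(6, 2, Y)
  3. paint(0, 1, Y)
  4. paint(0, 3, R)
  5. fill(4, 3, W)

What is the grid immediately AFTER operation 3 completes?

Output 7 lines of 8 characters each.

Answer: BYBBBBBB
BBBBBBBB
BBBBBBBB
BBBBBBBB
BWBBBBBB
BWBRRBBB
BWYBBBBK

Derivation:
After op 1 paint(3,5,B):
BBBBBBBB
BBBBBBBB
BBBBBBBB
BBBBBBBB
BWBBBBBB
BWBRRBBB
BWBBBBBK
After op 2 paint(6,2,Y):
BBBBBBBB
BBBBBBBB
BBBBBBBB
BBBBBBBB
BWBBBBBB
BWBRRBBB
BWYBBBBK
After op 3 paint(0,1,Y):
BYBBBBBB
BBBBBBBB
BBBBBBBB
BBBBBBBB
BWBBBBBB
BWBRRBBB
BWYBBBBK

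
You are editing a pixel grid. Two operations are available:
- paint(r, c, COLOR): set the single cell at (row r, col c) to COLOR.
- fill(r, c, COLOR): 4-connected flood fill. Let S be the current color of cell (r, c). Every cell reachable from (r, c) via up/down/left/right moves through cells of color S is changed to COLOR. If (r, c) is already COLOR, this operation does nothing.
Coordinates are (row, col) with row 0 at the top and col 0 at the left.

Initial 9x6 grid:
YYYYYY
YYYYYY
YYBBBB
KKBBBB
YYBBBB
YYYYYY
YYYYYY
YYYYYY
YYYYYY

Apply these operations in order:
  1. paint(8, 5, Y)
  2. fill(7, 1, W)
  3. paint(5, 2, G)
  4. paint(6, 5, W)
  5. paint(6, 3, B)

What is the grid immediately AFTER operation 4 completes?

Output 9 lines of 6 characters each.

Answer: YYYYYY
YYYYYY
YYBBBB
KKBBBB
WWBBBB
WWGWWW
WWWWWW
WWWWWW
WWWWWW

Derivation:
After op 1 paint(8,5,Y):
YYYYYY
YYYYYY
YYBBBB
KKBBBB
YYBBBB
YYYYYY
YYYYYY
YYYYYY
YYYYYY
After op 2 fill(7,1,W) [26 cells changed]:
YYYYYY
YYYYYY
YYBBBB
KKBBBB
WWBBBB
WWWWWW
WWWWWW
WWWWWW
WWWWWW
After op 3 paint(5,2,G):
YYYYYY
YYYYYY
YYBBBB
KKBBBB
WWBBBB
WWGWWW
WWWWWW
WWWWWW
WWWWWW
After op 4 paint(6,5,W):
YYYYYY
YYYYYY
YYBBBB
KKBBBB
WWBBBB
WWGWWW
WWWWWW
WWWWWW
WWWWWW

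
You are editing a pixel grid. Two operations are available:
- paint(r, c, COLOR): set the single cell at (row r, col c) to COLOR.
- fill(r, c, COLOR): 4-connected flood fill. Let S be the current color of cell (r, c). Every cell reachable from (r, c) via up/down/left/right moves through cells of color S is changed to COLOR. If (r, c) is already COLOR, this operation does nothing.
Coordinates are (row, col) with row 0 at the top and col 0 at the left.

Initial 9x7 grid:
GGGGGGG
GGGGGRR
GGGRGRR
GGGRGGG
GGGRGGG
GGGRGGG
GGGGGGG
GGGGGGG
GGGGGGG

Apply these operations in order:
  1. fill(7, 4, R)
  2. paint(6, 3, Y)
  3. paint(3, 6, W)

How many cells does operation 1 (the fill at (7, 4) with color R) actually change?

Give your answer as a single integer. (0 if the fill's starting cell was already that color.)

After op 1 fill(7,4,R) [55 cells changed]:
RRRRRRR
RRRRRRR
RRRRRRR
RRRRRRR
RRRRRRR
RRRRRRR
RRRRRRR
RRRRRRR
RRRRRRR

Answer: 55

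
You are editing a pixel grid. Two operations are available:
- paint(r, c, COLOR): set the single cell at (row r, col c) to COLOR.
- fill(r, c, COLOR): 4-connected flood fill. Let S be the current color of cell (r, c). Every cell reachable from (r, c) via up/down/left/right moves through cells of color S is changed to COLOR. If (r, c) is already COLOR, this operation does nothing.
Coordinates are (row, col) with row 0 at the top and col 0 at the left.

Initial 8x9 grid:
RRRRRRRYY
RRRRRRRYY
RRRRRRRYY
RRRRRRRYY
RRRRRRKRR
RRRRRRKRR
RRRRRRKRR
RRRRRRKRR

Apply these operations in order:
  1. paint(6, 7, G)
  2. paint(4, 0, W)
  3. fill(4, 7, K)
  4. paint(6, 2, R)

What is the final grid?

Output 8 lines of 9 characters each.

Answer: RRRRRRRYY
RRRRRRRYY
RRRRRRRYY
RRRRRRRYY
WRRRRRKKK
RRRRRRKKK
RRRRRRKGK
RRRRRRKKK

Derivation:
After op 1 paint(6,7,G):
RRRRRRRYY
RRRRRRRYY
RRRRRRRYY
RRRRRRRYY
RRRRRRKRR
RRRRRRKRR
RRRRRRKGR
RRRRRRKRR
After op 2 paint(4,0,W):
RRRRRRRYY
RRRRRRRYY
RRRRRRRYY
RRRRRRRYY
WRRRRRKRR
RRRRRRKRR
RRRRRRKGR
RRRRRRKRR
After op 3 fill(4,7,K) [7 cells changed]:
RRRRRRRYY
RRRRRRRYY
RRRRRRRYY
RRRRRRRYY
WRRRRRKKK
RRRRRRKKK
RRRRRRKGK
RRRRRRKKK
After op 4 paint(6,2,R):
RRRRRRRYY
RRRRRRRYY
RRRRRRRYY
RRRRRRRYY
WRRRRRKKK
RRRRRRKKK
RRRRRRKGK
RRRRRRKKK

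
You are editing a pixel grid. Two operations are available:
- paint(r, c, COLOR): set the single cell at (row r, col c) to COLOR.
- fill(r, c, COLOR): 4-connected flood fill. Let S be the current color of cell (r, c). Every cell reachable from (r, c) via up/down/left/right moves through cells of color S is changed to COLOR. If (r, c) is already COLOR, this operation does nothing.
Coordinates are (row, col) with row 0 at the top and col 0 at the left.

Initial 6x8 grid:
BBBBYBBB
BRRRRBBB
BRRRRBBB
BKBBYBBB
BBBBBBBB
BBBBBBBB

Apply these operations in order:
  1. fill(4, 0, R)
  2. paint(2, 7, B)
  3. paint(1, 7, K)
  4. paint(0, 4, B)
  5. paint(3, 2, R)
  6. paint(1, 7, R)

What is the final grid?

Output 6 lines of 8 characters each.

Answer: RRRRBRRR
RRRRRRRR
RRRRRRRB
RKRRYRRR
RRRRRRRR
RRRRRRRR

Derivation:
After op 1 fill(4,0,R) [37 cells changed]:
RRRRYRRR
RRRRRRRR
RRRRRRRR
RKRRYRRR
RRRRRRRR
RRRRRRRR
After op 2 paint(2,7,B):
RRRRYRRR
RRRRRRRR
RRRRRRRB
RKRRYRRR
RRRRRRRR
RRRRRRRR
After op 3 paint(1,7,K):
RRRRYRRR
RRRRRRRK
RRRRRRRB
RKRRYRRR
RRRRRRRR
RRRRRRRR
After op 4 paint(0,4,B):
RRRRBRRR
RRRRRRRK
RRRRRRRB
RKRRYRRR
RRRRRRRR
RRRRRRRR
After op 5 paint(3,2,R):
RRRRBRRR
RRRRRRRK
RRRRRRRB
RKRRYRRR
RRRRRRRR
RRRRRRRR
After op 6 paint(1,7,R):
RRRRBRRR
RRRRRRRR
RRRRRRRB
RKRRYRRR
RRRRRRRR
RRRRRRRR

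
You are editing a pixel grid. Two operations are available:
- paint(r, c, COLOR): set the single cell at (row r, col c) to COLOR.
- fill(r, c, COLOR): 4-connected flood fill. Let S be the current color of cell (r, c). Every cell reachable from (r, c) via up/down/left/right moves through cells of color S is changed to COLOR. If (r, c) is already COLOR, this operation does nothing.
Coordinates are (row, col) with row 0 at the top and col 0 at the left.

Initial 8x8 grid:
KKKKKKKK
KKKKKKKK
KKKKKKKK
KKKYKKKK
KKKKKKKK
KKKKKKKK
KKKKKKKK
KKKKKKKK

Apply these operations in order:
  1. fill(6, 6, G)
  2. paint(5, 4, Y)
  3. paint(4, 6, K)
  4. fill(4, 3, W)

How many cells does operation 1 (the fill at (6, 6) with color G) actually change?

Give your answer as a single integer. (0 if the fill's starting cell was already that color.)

Answer: 63

Derivation:
After op 1 fill(6,6,G) [63 cells changed]:
GGGGGGGG
GGGGGGGG
GGGGGGGG
GGGYGGGG
GGGGGGGG
GGGGGGGG
GGGGGGGG
GGGGGGGG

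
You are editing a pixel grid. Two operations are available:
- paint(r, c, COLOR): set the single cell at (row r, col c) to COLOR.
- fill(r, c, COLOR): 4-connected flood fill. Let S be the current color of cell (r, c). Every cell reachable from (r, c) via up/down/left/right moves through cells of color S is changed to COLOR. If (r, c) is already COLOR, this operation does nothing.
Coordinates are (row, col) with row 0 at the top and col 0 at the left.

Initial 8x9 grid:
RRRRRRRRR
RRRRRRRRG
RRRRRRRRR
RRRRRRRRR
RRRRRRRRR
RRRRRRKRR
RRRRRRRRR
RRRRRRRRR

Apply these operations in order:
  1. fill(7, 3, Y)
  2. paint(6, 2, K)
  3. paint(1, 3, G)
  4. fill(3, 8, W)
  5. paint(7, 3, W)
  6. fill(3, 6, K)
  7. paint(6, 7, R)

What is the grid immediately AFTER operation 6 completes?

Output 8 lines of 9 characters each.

After op 1 fill(7,3,Y) [70 cells changed]:
YYYYYYYYY
YYYYYYYYG
YYYYYYYYY
YYYYYYYYY
YYYYYYYYY
YYYYYYKYY
YYYYYYYYY
YYYYYYYYY
After op 2 paint(6,2,K):
YYYYYYYYY
YYYYYYYYG
YYYYYYYYY
YYYYYYYYY
YYYYYYYYY
YYYYYYKYY
YYKYYYYYY
YYYYYYYYY
After op 3 paint(1,3,G):
YYYYYYYYY
YYYGYYYYG
YYYYYYYYY
YYYYYYYYY
YYYYYYYYY
YYYYYYKYY
YYKYYYYYY
YYYYYYYYY
After op 4 fill(3,8,W) [68 cells changed]:
WWWWWWWWW
WWWGWWWWG
WWWWWWWWW
WWWWWWWWW
WWWWWWWWW
WWWWWWKWW
WWKWWWWWW
WWWWWWWWW
After op 5 paint(7,3,W):
WWWWWWWWW
WWWGWWWWG
WWWWWWWWW
WWWWWWWWW
WWWWWWWWW
WWWWWWKWW
WWKWWWWWW
WWWWWWWWW
After op 6 fill(3,6,K) [68 cells changed]:
KKKKKKKKK
KKKGKKKKG
KKKKKKKKK
KKKKKKKKK
KKKKKKKKK
KKKKKKKKK
KKKKKKKKK
KKKKKKKKK

Answer: KKKKKKKKK
KKKGKKKKG
KKKKKKKKK
KKKKKKKKK
KKKKKKKKK
KKKKKKKKK
KKKKKKKKK
KKKKKKKKK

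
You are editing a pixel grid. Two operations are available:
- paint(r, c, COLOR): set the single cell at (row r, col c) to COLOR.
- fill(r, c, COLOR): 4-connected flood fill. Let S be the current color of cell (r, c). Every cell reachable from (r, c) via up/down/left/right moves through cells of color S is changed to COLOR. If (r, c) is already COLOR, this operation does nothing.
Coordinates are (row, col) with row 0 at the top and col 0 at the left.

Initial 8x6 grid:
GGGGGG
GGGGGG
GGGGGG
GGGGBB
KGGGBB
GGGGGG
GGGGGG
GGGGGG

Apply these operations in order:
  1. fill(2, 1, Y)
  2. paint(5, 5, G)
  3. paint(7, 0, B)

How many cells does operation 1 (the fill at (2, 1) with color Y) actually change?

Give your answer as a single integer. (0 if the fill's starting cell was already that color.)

Answer: 43

Derivation:
After op 1 fill(2,1,Y) [43 cells changed]:
YYYYYY
YYYYYY
YYYYYY
YYYYBB
KYYYBB
YYYYYY
YYYYYY
YYYYYY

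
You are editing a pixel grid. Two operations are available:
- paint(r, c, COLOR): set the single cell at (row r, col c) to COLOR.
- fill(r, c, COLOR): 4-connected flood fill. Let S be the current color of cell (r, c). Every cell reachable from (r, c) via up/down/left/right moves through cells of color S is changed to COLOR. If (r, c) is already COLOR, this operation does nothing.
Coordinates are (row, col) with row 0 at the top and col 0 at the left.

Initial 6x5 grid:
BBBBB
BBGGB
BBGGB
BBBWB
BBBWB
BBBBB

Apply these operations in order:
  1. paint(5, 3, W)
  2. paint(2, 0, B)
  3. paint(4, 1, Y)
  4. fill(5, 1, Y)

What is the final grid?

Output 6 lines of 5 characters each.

Answer: YYYYY
YYGGY
YYGGY
YYYWY
YYYWY
YYYWY

Derivation:
After op 1 paint(5,3,W):
BBBBB
BBGGB
BBGGB
BBBWB
BBBWB
BBBWB
After op 2 paint(2,0,B):
BBBBB
BBGGB
BBGGB
BBBWB
BBBWB
BBBWB
After op 3 paint(4,1,Y):
BBBBB
BBGGB
BBGGB
BBBWB
BYBWB
BBBWB
After op 4 fill(5,1,Y) [22 cells changed]:
YYYYY
YYGGY
YYGGY
YYYWY
YYYWY
YYYWY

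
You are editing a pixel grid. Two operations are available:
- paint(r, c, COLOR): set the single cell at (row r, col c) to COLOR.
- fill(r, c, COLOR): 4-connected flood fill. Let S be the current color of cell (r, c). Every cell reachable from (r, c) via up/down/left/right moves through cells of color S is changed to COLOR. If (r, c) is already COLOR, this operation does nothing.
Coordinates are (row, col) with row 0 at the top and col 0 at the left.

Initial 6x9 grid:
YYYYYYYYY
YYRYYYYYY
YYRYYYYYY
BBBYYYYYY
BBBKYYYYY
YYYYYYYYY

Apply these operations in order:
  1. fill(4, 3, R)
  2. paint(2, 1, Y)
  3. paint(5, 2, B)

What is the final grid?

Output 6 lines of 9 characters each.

After op 1 fill(4,3,R) [1 cells changed]:
YYYYYYYYY
YYRYYYYYY
YYRYYYYYY
BBBYYYYYY
BBBRYYYYY
YYYYYYYYY
After op 2 paint(2,1,Y):
YYYYYYYYY
YYRYYYYYY
YYRYYYYYY
BBBYYYYYY
BBBRYYYYY
YYYYYYYYY
After op 3 paint(5,2,B):
YYYYYYYYY
YYRYYYYYY
YYRYYYYYY
BBBYYYYYY
BBBRYYYYY
YYBYYYYYY

Answer: YYYYYYYYY
YYRYYYYYY
YYRYYYYYY
BBBYYYYYY
BBBRYYYYY
YYBYYYYYY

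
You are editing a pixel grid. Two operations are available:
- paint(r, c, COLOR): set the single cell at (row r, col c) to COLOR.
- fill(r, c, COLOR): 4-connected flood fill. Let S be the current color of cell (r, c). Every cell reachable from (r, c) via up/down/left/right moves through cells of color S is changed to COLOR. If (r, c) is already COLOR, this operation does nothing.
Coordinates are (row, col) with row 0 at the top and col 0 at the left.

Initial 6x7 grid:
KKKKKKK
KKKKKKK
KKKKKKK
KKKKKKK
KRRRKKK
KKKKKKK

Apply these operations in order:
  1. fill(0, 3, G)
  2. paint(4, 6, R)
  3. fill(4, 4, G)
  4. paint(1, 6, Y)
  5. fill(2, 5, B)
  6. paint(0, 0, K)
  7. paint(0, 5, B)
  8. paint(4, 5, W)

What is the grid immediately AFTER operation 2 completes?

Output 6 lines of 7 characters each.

After op 1 fill(0,3,G) [39 cells changed]:
GGGGGGG
GGGGGGG
GGGGGGG
GGGGGGG
GRRRGGG
GGGGGGG
After op 2 paint(4,6,R):
GGGGGGG
GGGGGGG
GGGGGGG
GGGGGGG
GRRRGGR
GGGGGGG

Answer: GGGGGGG
GGGGGGG
GGGGGGG
GGGGGGG
GRRRGGR
GGGGGGG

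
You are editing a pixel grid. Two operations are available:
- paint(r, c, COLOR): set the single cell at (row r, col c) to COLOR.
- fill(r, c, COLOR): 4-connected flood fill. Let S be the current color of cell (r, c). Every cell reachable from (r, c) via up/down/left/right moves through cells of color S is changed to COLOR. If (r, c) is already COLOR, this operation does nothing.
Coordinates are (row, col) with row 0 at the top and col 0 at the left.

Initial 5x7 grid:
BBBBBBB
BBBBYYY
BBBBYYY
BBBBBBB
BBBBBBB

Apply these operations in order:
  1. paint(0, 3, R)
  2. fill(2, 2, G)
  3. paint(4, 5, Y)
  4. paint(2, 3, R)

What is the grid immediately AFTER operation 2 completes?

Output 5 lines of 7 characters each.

After op 1 paint(0,3,R):
BBBRBBB
BBBBYYY
BBBBYYY
BBBBBBB
BBBBBBB
After op 2 fill(2,2,G) [25 cells changed]:
GGGRBBB
GGGGYYY
GGGGYYY
GGGGGGG
GGGGGGG

Answer: GGGRBBB
GGGGYYY
GGGGYYY
GGGGGGG
GGGGGGG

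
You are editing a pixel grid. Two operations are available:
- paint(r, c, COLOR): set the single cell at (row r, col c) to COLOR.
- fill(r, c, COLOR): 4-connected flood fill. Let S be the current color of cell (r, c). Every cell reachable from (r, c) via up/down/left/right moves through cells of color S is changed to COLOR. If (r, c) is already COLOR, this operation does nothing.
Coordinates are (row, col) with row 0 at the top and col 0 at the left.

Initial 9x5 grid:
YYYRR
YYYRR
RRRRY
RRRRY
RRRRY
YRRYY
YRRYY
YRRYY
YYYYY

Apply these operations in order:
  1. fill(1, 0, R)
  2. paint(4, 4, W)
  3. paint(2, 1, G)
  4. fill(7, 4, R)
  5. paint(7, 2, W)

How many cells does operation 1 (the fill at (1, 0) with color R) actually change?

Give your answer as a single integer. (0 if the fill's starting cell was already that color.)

Answer: 6

Derivation:
After op 1 fill(1,0,R) [6 cells changed]:
RRRRR
RRRRR
RRRRY
RRRRY
RRRRY
YRRYY
YRRYY
YRRYY
YYYYY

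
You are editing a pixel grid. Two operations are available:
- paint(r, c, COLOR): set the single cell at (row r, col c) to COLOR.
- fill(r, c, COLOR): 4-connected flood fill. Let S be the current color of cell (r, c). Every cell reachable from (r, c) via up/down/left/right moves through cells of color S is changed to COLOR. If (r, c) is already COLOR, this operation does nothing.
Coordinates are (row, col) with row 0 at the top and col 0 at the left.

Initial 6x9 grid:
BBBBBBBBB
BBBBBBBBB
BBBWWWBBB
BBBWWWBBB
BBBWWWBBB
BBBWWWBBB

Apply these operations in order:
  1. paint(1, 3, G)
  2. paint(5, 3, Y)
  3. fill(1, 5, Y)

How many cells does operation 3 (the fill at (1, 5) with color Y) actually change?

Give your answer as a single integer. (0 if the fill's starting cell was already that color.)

Answer: 41

Derivation:
After op 1 paint(1,3,G):
BBBBBBBBB
BBBGBBBBB
BBBWWWBBB
BBBWWWBBB
BBBWWWBBB
BBBWWWBBB
After op 2 paint(5,3,Y):
BBBBBBBBB
BBBGBBBBB
BBBWWWBBB
BBBWWWBBB
BBBWWWBBB
BBBYWWBBB
After op 3 fill(1,5,Y) [41 cells changed]:
YYYYYYYYY
YYYGYYYYY
YYYWWWYYY
YYYWWWYYY
YYYWWWYYY
YYYYWWYYY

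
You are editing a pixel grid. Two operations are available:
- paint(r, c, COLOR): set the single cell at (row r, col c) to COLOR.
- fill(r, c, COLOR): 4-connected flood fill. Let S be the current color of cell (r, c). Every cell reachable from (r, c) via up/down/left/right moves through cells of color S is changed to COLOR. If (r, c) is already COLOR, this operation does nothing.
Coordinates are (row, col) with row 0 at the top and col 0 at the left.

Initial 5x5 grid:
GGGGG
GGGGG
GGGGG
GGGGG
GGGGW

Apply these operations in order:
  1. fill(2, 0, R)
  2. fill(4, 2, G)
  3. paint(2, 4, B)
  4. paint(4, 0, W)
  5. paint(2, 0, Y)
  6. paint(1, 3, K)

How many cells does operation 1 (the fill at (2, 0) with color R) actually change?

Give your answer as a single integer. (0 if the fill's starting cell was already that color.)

Answer: 24

Derivation:
After op 1 fill(2,0,R) [24 cells changed]:
RRRRR
RRRRR
RRRRR
RRRRR
RRRRW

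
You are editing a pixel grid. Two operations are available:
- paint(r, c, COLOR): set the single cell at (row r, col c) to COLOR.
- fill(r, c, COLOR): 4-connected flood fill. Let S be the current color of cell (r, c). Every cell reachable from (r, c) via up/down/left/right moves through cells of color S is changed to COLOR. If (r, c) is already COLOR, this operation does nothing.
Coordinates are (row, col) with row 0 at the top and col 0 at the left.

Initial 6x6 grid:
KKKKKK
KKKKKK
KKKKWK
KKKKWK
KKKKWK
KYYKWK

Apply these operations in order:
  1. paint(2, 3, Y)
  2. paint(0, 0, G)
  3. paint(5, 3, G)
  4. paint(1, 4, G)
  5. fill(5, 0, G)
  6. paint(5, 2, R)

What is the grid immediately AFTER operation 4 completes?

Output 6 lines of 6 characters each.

After op 1 paint(2,3,Y):
KKKKKK
KKKKKK
KKKYWK
KKKKWK
KKKKWK
KYYKWK
After op 2 paint(0,0,G):
GKKKKK
KKKKKK
KKKYWK
KKKKWK
KKKKWK
KYYKWK
After op 3 paint(5,3,G):
GKKKKK
KKKKKK
KKKYWK
KKKKWK
KKKKWK
KYYGWK
After op 4 paint(1,4,G):
GKKKKK
KKKKGK
KKKYWK
KKKKWK
KKKKWK
KYYGWK

Answer: GKKKKK
KKKKGK
KKKYWK
KKKKWK
KKKKWK
KYYGWK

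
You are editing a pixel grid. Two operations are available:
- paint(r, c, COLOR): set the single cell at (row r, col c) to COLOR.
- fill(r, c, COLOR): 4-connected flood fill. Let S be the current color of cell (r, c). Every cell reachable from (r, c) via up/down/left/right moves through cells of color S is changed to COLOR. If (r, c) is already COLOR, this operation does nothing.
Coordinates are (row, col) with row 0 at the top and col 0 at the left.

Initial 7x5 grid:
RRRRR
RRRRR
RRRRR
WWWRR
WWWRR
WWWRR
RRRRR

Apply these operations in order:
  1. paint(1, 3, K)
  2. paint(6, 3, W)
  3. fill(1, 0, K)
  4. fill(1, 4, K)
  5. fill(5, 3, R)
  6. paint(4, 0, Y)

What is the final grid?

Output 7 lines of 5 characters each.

After op 1 paint(1,3,K):
RRRRR
RRRKR
RRRRR
WWWRR
WWWRR
WWWRR
RRRRR
After op 2 paint(6,3,W):
RRRRR
RRRKR
RRRRR
WWWRR
WWWRR
WWWRR
RRRWR
After op 3 fill(1,0,K) [21 cells changed]:
KKKKK
KKKKK
KKKKK
WWWKK
WWWKK
WWWKK
RRRWK
After op 4 fill(1,4,K) [0 cells changed]:
KKKKK
KKKKK
KKKKK
WWWKK
WWWKK
WWWKK
RRRWK
After op 5 fill(5,3,R) [22 cells changed]:
RRRRR
RRRRR
RRRRR
WWWRR
WWWRR
WWWRR
RRRWR
After op 6 paint(4,0,Y):
RRRRR
RRRRR
RRRRR
WWWRR
YWWRR
WWWRR
RRRWR

Answer: RRRRR
RRRRR
RRRRR
WWWRR
YWWRR
WWWRR
RRRWR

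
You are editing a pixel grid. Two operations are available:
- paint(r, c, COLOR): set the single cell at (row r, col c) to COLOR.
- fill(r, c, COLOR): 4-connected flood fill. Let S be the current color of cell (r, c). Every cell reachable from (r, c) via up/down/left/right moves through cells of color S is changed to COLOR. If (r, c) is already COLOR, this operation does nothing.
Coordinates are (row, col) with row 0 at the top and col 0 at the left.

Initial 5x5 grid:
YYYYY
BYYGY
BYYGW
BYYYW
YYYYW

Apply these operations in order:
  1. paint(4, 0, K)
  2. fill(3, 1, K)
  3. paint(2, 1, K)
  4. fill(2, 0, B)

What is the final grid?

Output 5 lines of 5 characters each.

After op 1 paint(4,0,K):
YYYYY
BYYGY
BYYGW
BYYYW
KYYYW
After op 2 fill(3,1,K) [16 cells changed]:
KKKKK
BKKGK
BKKGW
BKKKW
KKKKW
After op 3 paint(2,1,K):
KKKKK
BKKGK
BKKGW
BKKKW
KKKKW
After op 4 fill(2,0,B) [0 cells changed]:
KKKKK
BKKGK
BKKGW
BKKKW
KKKKW

Answer: KKKKK
BKKGK
BKKGW
BKKKW
KKKKW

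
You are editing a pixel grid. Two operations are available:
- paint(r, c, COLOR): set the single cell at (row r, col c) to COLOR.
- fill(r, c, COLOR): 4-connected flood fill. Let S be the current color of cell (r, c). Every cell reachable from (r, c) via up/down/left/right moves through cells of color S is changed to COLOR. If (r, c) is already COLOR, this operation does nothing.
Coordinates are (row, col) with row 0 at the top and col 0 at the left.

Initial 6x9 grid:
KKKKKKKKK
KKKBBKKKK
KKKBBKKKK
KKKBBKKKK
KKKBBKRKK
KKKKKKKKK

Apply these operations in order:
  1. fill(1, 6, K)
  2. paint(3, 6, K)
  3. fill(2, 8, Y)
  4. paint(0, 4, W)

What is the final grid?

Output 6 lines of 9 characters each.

Answer: YYYYWYYYY
YYYBBYYYY
YYYBBYYYY
YYYBBYYYY
YYYBBYRYY
YYYYYYYYY

Derivation:
After op 1 fill(1,6,K) [0 cells changed]:
KKKKKKKKK
KKKBBKKKK
KKKBBKKKK
KKKBBKKKK
KKKBBKRKK
KKKKKKKKK
After op 2 paint(3,6,K):
KKKKKKKKK
KKKBBKKKK
KKKBBKKKK
KKKBBKKKK
KKKBBKRKK
KKKKKKKKK
After op 3 fill(2,8,Y) [45 cells changed]:
YYYYYYYYY
YYYBBYYYY
YYYBBYYYY
YYYBBYYYY
YYYBBYRYY
YYYYYYYYY
After op 4 paint(0,4,W):
YYYYWYYYY
YYYBBYYYY
YYYBBYYYY
YYYBBYYYY
YYYBBYRYY
YYYYYYYYY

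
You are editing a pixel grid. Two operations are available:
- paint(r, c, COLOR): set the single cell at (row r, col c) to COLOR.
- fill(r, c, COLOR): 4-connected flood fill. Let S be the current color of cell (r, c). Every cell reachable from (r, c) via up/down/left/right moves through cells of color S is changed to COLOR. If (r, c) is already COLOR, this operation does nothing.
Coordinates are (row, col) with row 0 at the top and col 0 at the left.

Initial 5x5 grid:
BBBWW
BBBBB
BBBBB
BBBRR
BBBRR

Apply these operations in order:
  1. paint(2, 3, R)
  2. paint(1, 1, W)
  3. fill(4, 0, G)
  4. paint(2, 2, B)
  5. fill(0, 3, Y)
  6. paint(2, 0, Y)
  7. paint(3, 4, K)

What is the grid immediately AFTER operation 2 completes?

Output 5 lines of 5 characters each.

Answer: BBBWW
BWBBB
BBBRB
BBBRR
BBBRR

Derivation:
After op 1 paint(2,3,R):
BBBWW
BBBBB
BBBRB
BBBRR
BBBRR
After op 2 paint(1,1,W):
BBBWW
BWBBB
BBBRB
BBBRR
BBBRR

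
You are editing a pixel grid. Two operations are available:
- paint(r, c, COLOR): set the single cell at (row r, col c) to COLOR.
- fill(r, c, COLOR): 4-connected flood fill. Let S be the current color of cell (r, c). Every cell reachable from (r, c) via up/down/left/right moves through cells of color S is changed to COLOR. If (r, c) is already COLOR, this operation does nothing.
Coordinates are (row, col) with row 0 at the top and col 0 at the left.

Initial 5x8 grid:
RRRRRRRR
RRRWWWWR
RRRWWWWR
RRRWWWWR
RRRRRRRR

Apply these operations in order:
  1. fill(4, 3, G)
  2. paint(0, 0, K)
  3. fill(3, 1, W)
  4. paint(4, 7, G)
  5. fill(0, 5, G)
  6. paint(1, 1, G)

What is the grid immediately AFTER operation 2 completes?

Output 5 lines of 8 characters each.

After op 1 fill(4,3,G) [28 cells changed]:
GGGGGGGG
GGGWWWWG
GGGWWWWG
GGGWWWWG
GGGGGGGG
After op 2 paint(0,0,K):
KGGGGGGG
GGGWWWWG
GGGWWWWG
GGGWWWWG
GGGGGGGG

Answer: KGGGGGGG
GGGWWWWG
GGGWWWWG
GGGWWWWG
GGGGGGGG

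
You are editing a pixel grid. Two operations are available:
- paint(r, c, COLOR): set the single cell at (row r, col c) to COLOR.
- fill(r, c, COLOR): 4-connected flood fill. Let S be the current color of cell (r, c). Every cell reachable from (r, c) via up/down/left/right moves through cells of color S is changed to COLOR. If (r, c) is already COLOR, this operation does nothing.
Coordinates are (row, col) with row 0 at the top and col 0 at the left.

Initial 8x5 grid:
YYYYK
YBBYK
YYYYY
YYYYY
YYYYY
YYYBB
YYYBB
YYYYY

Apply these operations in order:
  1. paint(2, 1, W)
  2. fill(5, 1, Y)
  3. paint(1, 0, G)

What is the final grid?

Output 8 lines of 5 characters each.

After op 1 paint(2,1,W):
YYYYK
YBBYK
YWYYY
YYYYY
YYYYY
YYYBB
YYYBB
YYYYY
After op 2 fill(5,1,Y) [0 cells changed]:
YYYYK
YBBYK
YWYYY
YYYYY
YYYYY
YYYBB
YYYBB
YYYYY
After op 3 paint(1,0,G):
YYYYK
GBBYK
YWYYY
YYYYY
YYYYY
YYYBB
YYYBB
YYYYY

Answer: YYYYK
GBBYK
YWYYY
YYYYY
YYYYY
YYYBB
YYYBB
YYYYY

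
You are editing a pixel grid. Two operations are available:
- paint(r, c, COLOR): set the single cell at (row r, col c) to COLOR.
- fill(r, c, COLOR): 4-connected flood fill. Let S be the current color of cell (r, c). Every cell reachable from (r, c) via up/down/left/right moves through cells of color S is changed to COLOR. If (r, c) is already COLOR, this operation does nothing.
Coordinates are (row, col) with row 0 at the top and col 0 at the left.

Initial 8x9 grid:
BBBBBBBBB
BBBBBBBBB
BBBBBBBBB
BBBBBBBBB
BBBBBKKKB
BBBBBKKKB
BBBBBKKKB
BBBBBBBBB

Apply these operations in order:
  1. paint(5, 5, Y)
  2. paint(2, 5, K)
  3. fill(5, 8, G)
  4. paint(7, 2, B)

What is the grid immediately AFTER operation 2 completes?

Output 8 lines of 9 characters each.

After op 1 paint(5,5,Y):
BBBBBBBBB
BBBBBBBBB
BBBBBBBBB
BBBBBBBBB
BBBBBKKKB
BBBBBYKKB
BBBBBKKKB
BBBBBBBBB
After op 2 paint(2,5,K):
BBBBBBBBB
BBBBBBBBB
BBBBBKBBB
BBBBBBBBB
BBBBBKKKB
BBBBBYKKB
BBBBBKKKB
BBBBBBBBB

Answer: BBBBBBBBB
BBBBBBBBB
BBBBBKBBB
BBBBBBBBB
BBBBBKKKB
BBBBBYKKB
BBBBBKKKB
BBBBBBBBB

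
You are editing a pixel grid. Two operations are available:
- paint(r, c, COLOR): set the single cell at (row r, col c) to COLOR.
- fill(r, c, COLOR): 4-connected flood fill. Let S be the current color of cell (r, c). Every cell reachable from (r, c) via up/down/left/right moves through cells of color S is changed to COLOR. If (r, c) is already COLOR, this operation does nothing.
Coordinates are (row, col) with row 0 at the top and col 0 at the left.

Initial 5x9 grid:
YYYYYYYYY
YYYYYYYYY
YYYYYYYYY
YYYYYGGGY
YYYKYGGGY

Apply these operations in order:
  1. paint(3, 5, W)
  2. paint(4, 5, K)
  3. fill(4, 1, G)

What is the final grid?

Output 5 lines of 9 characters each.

After op 1 paint(3,5,W):
YYYYYYYYY
YYYYYYYYY
YYYYYYYYY
YYYYYWGGY
YYYKYGGGY
After op 2 paint(4,5,K):
YYYYYYYYY
YYYYYYYYY
YYYYYYYYY
YYYYYWGGY
YYYKYKGGY
After op 3 fill(4,1,G) [38 cells changed]:
GGGGGGGGG
GGGGGGGGG
GGGGGGGGG
GGGGGWGGG
GGGKGKGGG

Answer: GGGGGGGGG
GGGGGGGGG
GGGGGGGGG
GGGGGWGGG
GGGKGKGGG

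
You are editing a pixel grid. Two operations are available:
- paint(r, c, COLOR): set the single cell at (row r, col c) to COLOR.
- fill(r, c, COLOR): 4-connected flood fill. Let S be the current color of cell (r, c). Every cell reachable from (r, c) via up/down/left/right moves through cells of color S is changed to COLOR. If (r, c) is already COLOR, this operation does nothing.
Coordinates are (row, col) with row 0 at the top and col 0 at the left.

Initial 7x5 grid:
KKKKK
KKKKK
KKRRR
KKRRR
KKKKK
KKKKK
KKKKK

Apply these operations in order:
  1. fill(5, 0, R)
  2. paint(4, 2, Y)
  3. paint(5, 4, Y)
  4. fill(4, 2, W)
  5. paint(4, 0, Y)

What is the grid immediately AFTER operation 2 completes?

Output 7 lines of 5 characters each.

After op 1 fill(5,0,R) [29 cells changed]:
RRRRR
RRRRR
RRRRR
RRRRR
RRRRR
RRRRR
RRRRR
After op 2 paint(4,2,Y):
RRRRR
RRRRR
RRRRR
RRRRR
RRYRR
RRRRR
RRRRR

Answer: RRRRR
RRRRR
RRRRR
RRRRR
RRYRR
RRRRR
RRRRR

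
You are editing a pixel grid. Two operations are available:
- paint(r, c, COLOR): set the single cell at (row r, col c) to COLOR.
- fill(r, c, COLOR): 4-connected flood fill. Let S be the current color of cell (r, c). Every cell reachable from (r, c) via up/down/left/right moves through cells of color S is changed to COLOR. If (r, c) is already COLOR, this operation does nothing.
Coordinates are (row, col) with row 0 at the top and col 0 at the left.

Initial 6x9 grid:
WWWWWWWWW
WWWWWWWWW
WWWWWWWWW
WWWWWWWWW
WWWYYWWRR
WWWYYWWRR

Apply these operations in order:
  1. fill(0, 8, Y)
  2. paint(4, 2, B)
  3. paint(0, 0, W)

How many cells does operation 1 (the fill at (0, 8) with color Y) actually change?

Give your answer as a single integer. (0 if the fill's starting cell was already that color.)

Answer: 46

Derivation:
After op 1 fill(0,8,Y) [46 cells changed]:
YYYYYYYYY
YYYYYYYYY
YYYYYYYYY
YYYYYYYYY
YYYYYYYRR
YYYYYYYRR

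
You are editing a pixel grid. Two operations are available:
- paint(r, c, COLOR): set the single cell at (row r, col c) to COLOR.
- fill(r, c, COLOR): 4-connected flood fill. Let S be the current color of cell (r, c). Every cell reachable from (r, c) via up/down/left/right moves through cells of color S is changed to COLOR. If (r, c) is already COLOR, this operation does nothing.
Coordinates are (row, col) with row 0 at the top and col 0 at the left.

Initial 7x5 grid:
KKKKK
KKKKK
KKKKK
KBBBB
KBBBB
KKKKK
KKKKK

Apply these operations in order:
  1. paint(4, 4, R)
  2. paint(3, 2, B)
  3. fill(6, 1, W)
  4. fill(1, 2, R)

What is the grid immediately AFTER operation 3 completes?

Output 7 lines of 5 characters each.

After op 1 paint(4,4,R):
KKKKK
KKKKK
KKKKK
KBBBB
KBBBR
KKKKK
KKKKK
After op 2 paint(3,2,B):
KKKKK
KKKKK
KKKKK
KBBBB
KBBBR
KKKKK
KKKKK
After op 3 fill(6,1,W) [27 cells changed]:
WWWWW
WWWWW
WWWWW
WBBBB
WBBBR
WWWWW
WWWWW

Answer: WWWWW
WWWWW
WWWWW
WBBBB
WBBBR
WWWWW
WWWWW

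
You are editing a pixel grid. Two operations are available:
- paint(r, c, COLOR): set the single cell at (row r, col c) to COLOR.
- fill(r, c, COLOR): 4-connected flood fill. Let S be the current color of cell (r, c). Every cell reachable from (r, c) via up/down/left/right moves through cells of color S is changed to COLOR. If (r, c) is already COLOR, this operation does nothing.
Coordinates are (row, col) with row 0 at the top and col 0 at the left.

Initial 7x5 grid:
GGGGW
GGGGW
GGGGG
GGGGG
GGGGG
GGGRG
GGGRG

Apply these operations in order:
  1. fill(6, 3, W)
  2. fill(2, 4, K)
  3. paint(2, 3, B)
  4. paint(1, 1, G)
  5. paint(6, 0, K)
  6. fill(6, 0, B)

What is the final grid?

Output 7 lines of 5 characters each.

Answer: BBBBW
BGBBW
BBBBB
BBBBB
BBBBB
BBBWB
BBBWB

Derivation:
After op 1 fill(6,3,W) [2 cells changed]:
GGGGW
GGGGW
GGGGG
GGGGG
GGGGG
GGGWG
GGGWG
After op 2 fill(2,4,K) [31 cells changed]:
KKKKW
KKKKW
KKKKK
KKKKK
KKKKK
KKKWK
KKKWK
After op 3 paint(2,3,B):
KKKKW
KKKKW
KKKBK
KKKKK
KKKKK
KKKWK
KKKWK
After op 4 paint(1,1,G):
KKKKW
KGKKW
KKKBK
KKKKK
KKKKK
KKKWK
KKKWK
After op 5 paint(6,0,K):
KKKKW
KGKKW
KKKBK
KKKKK
KKKKK
KKKWK
KKKWK
After op 6 fill(6,0,B) [29 cells changed]:
BBBBW
BGBBW
BBBBB
BBBBB
BBBBB
BBBWB
BBBWB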